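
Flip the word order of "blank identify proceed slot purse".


Original: "blank identify proceed slot purse"
Words (1..n): blank | identify | proceed | slot | purse
Reversed (n..1): purse | slot | proceed | identify | blank
Result = "purse slot proceed identify blank"


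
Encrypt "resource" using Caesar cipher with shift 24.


Word: "resource"
Shift: 24
Each letter → (letter + shift) mod 26:
  'r' (17) + 24 = 15 → 'p'
  'e' (4) + 24 = 2 → 'c'
  's' (18) + 24 = 16 → 'q'
  'o' (14) + 24 = 12 → 'm'
  'u' (20) + 24 = 18 → 's'
  'r' (17) + 24 = 15 → 'p'
  'c' (2) + 24 = 0 → 'a'
  'e' (4) + 24 = 2 → 'c'
Result = "pcqmspac"


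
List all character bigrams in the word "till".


Word: "till" (length 4)
Number of bigrams = 4 - 2 + 1 = 3
  Position 0: "ti"
  Position 1: "il"
  Position 2: "ll"
Bigrams = "ti", "il", "ll"


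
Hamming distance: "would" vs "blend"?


Comparing character by character (same length = 5):
  Pos 0: 'w' vs 'b' !=
  Pos 1: 'o' vs 'l' !=
  Pos 2: 'u' vs 'e' !=
  Pos 3: 'l' vs 'n' !=
  Pos 4: 'd' vs 'd' =
Hamming distance = 4


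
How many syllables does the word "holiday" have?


Word: "holiday"
Syllable breakdown: hol | i | day
Counting: 3 parts
= 3 syllables


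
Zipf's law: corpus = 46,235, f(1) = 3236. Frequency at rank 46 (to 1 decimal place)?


Zipf's law: f(r) = f(1) / r
f(1) = 3236
f(46) = 3236 / 46
= 70.3 occurrences


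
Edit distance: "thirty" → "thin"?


Word 1: "thirty" (length 6)
Word 2: "thin" (length 4)
One optimal edit sequence (insert/delete/substitute each cost 1):
  1. keep 't'
  2. keep 'h'
  3. keep 'i'
  4. delete 'r'  (+1)
  5. delete 't'  (+1)
  6. substitute 'y' -> 'n'  (+1)
Total edit operations: 3
Edit distance = 3


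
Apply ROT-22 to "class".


Word: "class"
Shift: 22
Each letter → (letter + shift) mod 26:
  'c' (2) + 22 = 24 → 'y'
  'l' (11) + 22 = 7 → 'h'
  'a' (0) + 22 = 22 → 'w'
  's' (18) + 22 = 14 → 'o'
  's' (18) + 22 = 14 → 'o'
Result = "yhwoo"


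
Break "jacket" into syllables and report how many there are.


Word: "jacket"
Syllable breakdown: jack / et
Counting: 2 parts
= 2 syllables


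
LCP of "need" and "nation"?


Word 1: "need"
Word 2: "nation"
Comparing from start:
  Pos 0: 'n' == 'n'
  Pos 1: 'e' != 'a' (stop)
LCP = "n" (length 1)


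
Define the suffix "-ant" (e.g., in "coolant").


Suffix: -ant
Example: coolant = cool + -ant
Meaning = one who / that which


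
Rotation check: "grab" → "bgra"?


Word: "grab", Candidate: "bgra"
Method: check if candidate is substring of word+word
"grabgrab" contains "bgra"? Yes
Is rotation = Yes


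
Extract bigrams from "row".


Word: "row" (length 3)
Number of bigrams = 3 - 2 + 1 = 2
  Position 0: "ro"
  Position 1: "ow"
Bigrams = "ro", "ow"


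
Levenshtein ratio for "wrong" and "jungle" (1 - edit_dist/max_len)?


Word 1: "wrong" (length 5)
Word 2: "jungle" (length 6)
One optimal edit sequence:
  1. delete 'w'  (+1)
  2. substitute 'r' -> 'j'  (+1)
  3. substitute 'o' -> 'u'  (+1)
  4. keep 'n'
  5. keep 'g'
  6. insert 'l'  (+1)
  7. insert 'e'  (+1)
Edit distance = 5
Max length = max(5, 6) = 6
Similarity = 1 - 5/6
= 0.1667


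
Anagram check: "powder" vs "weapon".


Word 1: "powder" → sorted: deoprw
Word 2: "weapon" → sorted: aenopw
Same letters? deoprw != aenopw
Anagram = No


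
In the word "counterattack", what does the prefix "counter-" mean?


Prefix: counter-
Example: counterattack = counter- + attack
Meaning = against / opposite


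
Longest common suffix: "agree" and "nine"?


Word 1: "agree"
Word 2: "nine"
Comparing from end:
  Pos -1: 'e' == 'e'
  Pos -2: 'e' != 'n' (stop)
LCS = "e" (length 1)


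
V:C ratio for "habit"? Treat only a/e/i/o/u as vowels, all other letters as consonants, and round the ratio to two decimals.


Word: "habit"
Vowels (a,e,i,o,u): 2
Consonants: 3
Ratio = 2/3
= 0.67


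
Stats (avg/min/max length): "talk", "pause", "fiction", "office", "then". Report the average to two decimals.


Lengths: "talk"=4, "pause"=5, "fiction"=7, "office"=6, "then"=4
Sum = 26, Count = 5
Average = 26/5 = 5.20
= avg=5.20, min=4, max=7


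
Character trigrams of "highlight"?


Word: "highlight" (length 9)
Number of trigrams = 9 - 3 + 1 = 7
  Position 0: "hig"
  Position 1: "igh"
  Position 2: "ghl"
  Position 3: "hli"
  Position 4: "lig"
  Position 5: "igh"
  Position 6: "ght"
Trigrams = "hig", "igh", "ghl", "hli", "lig", "igh", "ght"


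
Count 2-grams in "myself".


Word: "myself" (length 6)
Number of 2-grams = length - 2 + 1 = 6 - 2 + 1
= 5


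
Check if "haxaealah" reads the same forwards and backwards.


Word: "haxaealah"
Reversed: "halaeaxah"
Forward == Backward? haxaealah != halaeaxah
Palindrome = No


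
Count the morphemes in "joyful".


Word: "joyful"
Morphemes: joy | -ful
Each morpheme carries meaning
= 2 morphemes


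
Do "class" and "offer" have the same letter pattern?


Pattern of "class": [0, 1, 2, 3, 3]
Pattern of "offer": [0, 1, 1, 2, 3]
Patterns do not match
Same pattern = No


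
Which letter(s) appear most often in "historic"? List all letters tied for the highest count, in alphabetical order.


Word: "historic"
Letter counts:
  'c': 1
  'h': 1
  'i': 2
  'o': 1
  'r': 1
  's': 1
  't': 1
Maximum count = 2
Most frequent = 'i' (2 times each)


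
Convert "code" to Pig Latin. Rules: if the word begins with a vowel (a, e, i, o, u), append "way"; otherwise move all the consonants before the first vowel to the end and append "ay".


Word: "code"
Starts with consonant(s) → move to end, add 'ay'
Consonant cluster: "c"
Pig Latin = "odecay"


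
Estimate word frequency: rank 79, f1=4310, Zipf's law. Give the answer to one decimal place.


Zipf's law: f(r) = f(1) / r
f(1) = 4310
f(79) = 4310 / 79
= 54.6 occurrences


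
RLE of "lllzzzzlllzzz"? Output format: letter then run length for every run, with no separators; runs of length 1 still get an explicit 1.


String: "lllzzzzlllzzz"
Scanning for consecutive runs:
  'l' x 3
  'z' x 4
  'l' x 3
  'z' x 3
RLE = "l3z4l3z3"


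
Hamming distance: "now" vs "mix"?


Comparing character by character (same length = 3):
  Pos 0: 'n' vs 'm' !=
  Pos 1: 'o' vs 'i' !=
  Pos 2: 'w' vs 'x' !=
Hamming distance = 3


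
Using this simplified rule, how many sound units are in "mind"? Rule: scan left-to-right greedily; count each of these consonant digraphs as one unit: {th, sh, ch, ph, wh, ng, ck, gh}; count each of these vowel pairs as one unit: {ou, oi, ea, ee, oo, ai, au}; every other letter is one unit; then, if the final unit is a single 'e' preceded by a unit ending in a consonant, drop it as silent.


Word: "mind" (4 letters)
Left-to-right scan:
  (1) 'm' (letter)
  (2) 'i' (letter)
  (3) 'n' (letter)
  (4) 'd' (letter)
Units from scan: 4
Sound units = 4 units


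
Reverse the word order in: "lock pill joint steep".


Original: "lock pill joint steep"
Words (1..n): lock | pill | joint | steep
Reversed (n..1): steep | joint | pill | lock
Result = "steep joint pill lock"


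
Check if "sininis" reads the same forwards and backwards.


Word: "sininis"
Reversed: "sininis"
Forward == Backward? sininis == sininis
Palindrome = Yes


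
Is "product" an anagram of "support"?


Word 1: "support" → sorted: opprstu
Word 2: "product" → sorted: cdoprtu
Same letters? opprstu != cdoprtu
Anagram = No


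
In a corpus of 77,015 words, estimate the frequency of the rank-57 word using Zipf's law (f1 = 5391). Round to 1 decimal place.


Zipf's law: f(r) = f(1) / r
f(1) = 5391
f(57) = 5391 / 57
= 94.6 occurrences


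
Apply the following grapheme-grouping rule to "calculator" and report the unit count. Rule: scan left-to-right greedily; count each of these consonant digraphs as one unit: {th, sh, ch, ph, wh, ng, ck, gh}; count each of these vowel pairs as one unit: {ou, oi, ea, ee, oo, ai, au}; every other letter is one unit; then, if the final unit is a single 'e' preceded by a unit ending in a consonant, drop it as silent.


Word: "calculator" (10 letters)
Left-to-right scan:
  [1] 'c' (letter)
  [2] 'a' (letter)
  [3] 'l' (letter)
  [4] 'c' (letter)
  [5] 'u' (letter)
  [6] 'l' (letter)
  [7] 'a' (letter)
  [8] 't' (letter)
  [9] 'o' (letter)
  [10] 'r' (letter)
Units from scan: 10
Sound units = 10 units


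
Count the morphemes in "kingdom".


Word: "kingdom"
Morphemes: king | -dom
Each morpheme carries meaning
= 2 morphemes


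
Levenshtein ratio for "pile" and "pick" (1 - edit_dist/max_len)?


Word 1: "pile" (length 4)
Word 2: "pick" (length 4)
One optimal edit sequence:
  1. keep 'p'
  2. keep 'i'
  3. substitute 'l' -> 'c'  (+1)
  4. substitute 'e' -> 'k'  (+1)
Edit distance = 2
Max length = max(4, 4) = 4
Similarity = 1 - 2/4
= 0.5000


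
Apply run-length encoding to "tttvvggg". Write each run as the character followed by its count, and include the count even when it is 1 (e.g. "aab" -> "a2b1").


String: "tttvvggg"
Scanning for consecutive runs:
  't' x 3
  'v' x 2
  'g' x 3
RLE = "t3v2g3"


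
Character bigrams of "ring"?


Word: "ring" (length 4)
Number of bigrams = 4 - 2 + 1 = 3
  Position 0: "ri"
  Position 1: "in"
  Position 2: "ng"
Bigrams = "ri", "in", "ng"


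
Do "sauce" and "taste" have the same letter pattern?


Pattern of "sauce": [0, 1, 2, 3, 4]
Pattern of "taste": [0, 1, 2, 0, 3]
Patterns do not match
Same pattern = No


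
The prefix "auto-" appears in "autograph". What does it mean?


Prefix: auto-
Example: autograph = auto- + graph
Meaning = self


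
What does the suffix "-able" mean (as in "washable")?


Suffix: -able
Example: washable = wash + -able
Meaning = capable of


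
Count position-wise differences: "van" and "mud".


Comparing character by character (same length = 3):
  Pos 0: 'v' vs 'm' !=
  Pos 1: 'a' vs 'u' !=
  Pos 2: 'n' vs 'd' !=
Hamming distance = 3


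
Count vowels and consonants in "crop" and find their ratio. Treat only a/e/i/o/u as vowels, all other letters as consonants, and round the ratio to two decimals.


Word: "crop"
Vowels (a,e,i,o,u): 1
Consonants: 3
Ratio = 1/3
= 0.33


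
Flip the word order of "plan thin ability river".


Original: "plan thin ability river"
Words (1..n): plan | thin | ability | river
Reversed (n..1): river | ability | thin | plan
Result = "river ability thin plan"


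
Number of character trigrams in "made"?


Word: "made" (length 4)
Number of 3-grams = length - 3 + 1 = 4 - 3 + 1
= 2


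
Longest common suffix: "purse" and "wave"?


Word 1: "purse"
Word 2: "wave"
Comparing from end:
  Pos -1: 'e' == 'e'
  Pos -2: 's' != 'v' (stop)
LCS = "e" (length 1)


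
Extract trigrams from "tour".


Word: "tour" (length 4)
Number of trigrams = 4 - 3 + 1 = 2
  Position 0: "tou"
  Position 1: "our"
Trigrams = "tou", "our"


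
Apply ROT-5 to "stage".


Word: "stage"
Shift: 5
Each letter → (letter + shift) mod 26:
  's' (18) + 5 = 23 → 'x'
  't' (19) + 5 = 24 → 'y'
  'a' (0) + 5 = 5 → 'f'
  'g' (6) + 5 = 11 → 'l'
  'e' (4) + 5 = 9 → 'j'
Result = "xyflj"


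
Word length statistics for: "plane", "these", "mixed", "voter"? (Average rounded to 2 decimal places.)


Lengths: "plane"=5, "these"=5, "mixed"=5, "voter"=5
Sum = 20, Count = 4
Average = 20/4 = 5.00
= avg=5.00, min=5, max=5


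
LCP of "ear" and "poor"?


Word 1: "ear"
Word 2: "poor"
Comparing from start:
  Pos 0: 'e' != 'p' (stop)
LCP = "" (length 0)


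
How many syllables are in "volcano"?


Word: "volcano"
Syllable breakdown: vol-ca-no
Counting: 3 parts
= 3 syllables


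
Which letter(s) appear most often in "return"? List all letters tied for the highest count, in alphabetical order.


Word: "return"
Letter counts:
  'e': 1
  'n': 1
  'r': 2
  't': 1
  'u': 1
Maximum count = 2
Most frequent = 'r' (2 times each)


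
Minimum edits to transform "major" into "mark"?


Word 1: "major" (length 5)
Word 2: "mark" (length 4)
One optimal edit sequence (insert/delete/substitute each cost 1):
  1. keep 'm'
  2. keep 'a'
  3. delete 'j'  (+1)
  4. substitute 'o' -> 'r'  (+1)
  5. substitute 'r' -> 'k'  (+1)
Total edit operations: 3
Edit distance = 3


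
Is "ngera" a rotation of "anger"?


Word: "anger", Candidate: "ngera"
Method: check if candidate is substring of word+word
"angeranger" contains "ngera"? Yes
Is rotation = Yes


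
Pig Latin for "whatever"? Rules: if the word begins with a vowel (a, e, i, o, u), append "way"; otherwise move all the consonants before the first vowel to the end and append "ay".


Word: "whatever"
Starts with consonant(s) → move to end, add 'ay'
Consonant cluster: "wh"
Pig Latin = "ateverwhay"


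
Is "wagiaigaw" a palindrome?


Word: "wagiaigaw"
Reversed: "wagiaigaw"
Forward == Backward? wagiaigaw == wagiaigaw
Palindrome = Yes


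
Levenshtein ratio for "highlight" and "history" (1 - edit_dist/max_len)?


Word 1: "highlight" (length 9)
Word 2: "history" (length 7)
One optimal edit sequence:
  1. keep 'h'
  2. keep 'i'
  3. delete 'g'  (+1)
  4. delete 'h'  (+1)
  5. substitute 'l' -> 's'  (+1)
  6. substitute 'i' -> 't'  (+1)
  7. substitute 'g' -> 'o'  (+1)
  8. substitute 'h' -> 'r'  (+1)
  9. substitute 't' -> 'y'  (+1)
Edit distance = 7
Max length = max(9, 7) = 9
Similarity = 1 - 7/9
= 0.2222


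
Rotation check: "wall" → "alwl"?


Word: "wall", Candidate: "alwl"
Method: check if candidate is substring of word+word
"wallwall" contains "alwl"? No
Is rotation = No


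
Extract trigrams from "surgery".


Word: "surgery" (length 7)
Number of trigrams = 7 - 3 + 1 = 5
  Position 0: "sur"
  Position 1: "urg"
  Position 2: "rge"
  Position 3: "ger"
  Position 4: "ery"
Trigrams = "sur", "urg", "rge", "ger", "ery"


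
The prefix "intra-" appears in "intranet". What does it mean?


Prefix: intra-
Example: intranet (intra- + net)
Meaning = within


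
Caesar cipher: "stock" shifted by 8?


Word: "stock"
Shift: 8
Each letter → (letter + shift) mod 26:
  's' (18) + 8 = 0 → 'a'
  't' (19) + 8 = 1 → 'b'
  'o' (14) + 8 = 22 → 'w'
  'c' (2) + 8 = 10 → 'k'
  'k' (10) + 8 = 18 → 's'
Result = "abwks"


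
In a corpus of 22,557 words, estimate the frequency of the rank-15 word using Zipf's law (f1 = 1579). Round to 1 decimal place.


Zipf's law: f(r) = f(1) / r
f(1) = 1579
f(15) = 1579 / 15
= 105.3 occurrences


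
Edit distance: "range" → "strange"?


Word 1: "range" (length 5)
Word 2: "strange" (length 7)
One optimal edit sequence (insert/delete/substitute each cost 1):
  1. insert 's'  (+1)
  2. insert 't'  (+1)
  3. keep 'r'
  4. keep 'a'
  5. keep 'n'
  6. keep 'g'
  7. keep 'e'
Total edit operations: 2
Edit distance = 2


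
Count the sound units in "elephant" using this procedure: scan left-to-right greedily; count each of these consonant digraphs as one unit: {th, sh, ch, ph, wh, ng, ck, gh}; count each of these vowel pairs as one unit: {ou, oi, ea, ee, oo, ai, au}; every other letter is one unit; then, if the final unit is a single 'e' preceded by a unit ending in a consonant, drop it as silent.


Word: "elephant" (8 letters)
Left-to-right scan:
  1. 'e' (letter)
  2. 'l' (letter)
  3. 'e' (letter)
  4. 'ph' (digraph)
  5. 'a' (letter)
  6. 'n' (letter)
  7. 't' (letter)
Units from scan: 7
Sound units = 7 units


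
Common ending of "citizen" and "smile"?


Word 1: "citizen"
Word 2: "smile"
Comparing from end:
  Pos -1: 'n' != 'e' (stop)
LCS = "" (length 0)


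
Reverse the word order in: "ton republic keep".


Original: "ton republic keep"
Words (1..n): ton | republic | keep
Reversed (n..1): keep | republic | ton
Result = "keep republic ton"


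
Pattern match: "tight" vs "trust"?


Pattern of "tight": [0, 1, 2, 3, 0]
Pattern of "trust": [0, 1, 2, 3, 0]
Patterns match
Same pattern = Yes


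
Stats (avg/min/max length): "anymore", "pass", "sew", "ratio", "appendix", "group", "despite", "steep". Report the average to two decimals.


Lengths: "anymore"=7, "pass"=4, "sew"=3, "ratio"=5, "appendix"=8, "group"=5, "despite"=7, "steep"=5
Sum = 44, Count = 8
Average = 44/8 = 5.50
= avg=5.50, min=3, max=8


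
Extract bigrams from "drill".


Word: "drill" (length 5)
Number of bigrams = 5 - 2 + 1 = 4
  Position 0: "dr"
  Position 1: "ri"
  Position 2: "il"
  Position 3: "ll"
Bigrams = "dr", "ri", "il", "ll"


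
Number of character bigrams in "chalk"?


Word: "chalk" (length 5)
Number of 2-grams = length - 2 + 1 = 5 - 2 + 1
= 4


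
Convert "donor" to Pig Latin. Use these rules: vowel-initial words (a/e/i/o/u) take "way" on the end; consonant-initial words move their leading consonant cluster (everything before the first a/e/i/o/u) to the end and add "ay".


Word: "donor"
Starts with consonant(s) → move to end, add 'ay'
Consonant cluster: "d"
Pig Latin = "onorday"


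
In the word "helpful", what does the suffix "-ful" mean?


Suffix: -ful
Example: helpful = help + -ful
Meaning = full of


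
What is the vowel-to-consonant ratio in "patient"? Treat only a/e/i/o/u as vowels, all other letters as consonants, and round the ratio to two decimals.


Word: "patient"
Vowels (a,e,i,o,u): 3
Consonants: 4
Ratio = 3/4
= 0.75


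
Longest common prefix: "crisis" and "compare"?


Word 1: "crisis"
Word 2: "compare"
Comparing from start:
  Pos 0: 'c' == 'c'
  Pos 1: 'r' != 'o' (stop)
LCP = "c" (length 1)


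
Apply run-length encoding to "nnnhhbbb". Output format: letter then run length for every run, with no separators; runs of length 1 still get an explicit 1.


String: "nnnhhbbb"
Scanning for consecutive runs:
  'n' x 3
  'h' x 2
  'b' x 3
RLE = "n3h2b3"


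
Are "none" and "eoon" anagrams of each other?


Word 1: "none" → sorted: enno
Word 2: "eoon" → sorted: enoo
Same letters? enno != enoo
Anagram = No


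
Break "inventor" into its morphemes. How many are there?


Word: "inventor"
Morphemes: invent / -or
Each morpheme carries meaning
= 2 morphemes


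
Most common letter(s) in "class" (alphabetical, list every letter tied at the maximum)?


Word: "class"
Letter counts:
  'a': 1
  'c': 1
  'l': 1
  's': 2
Maximum count = 2
Most frequent = 's' (2 times each)


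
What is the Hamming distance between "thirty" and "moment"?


Comparing character by character (same length = 6):
  Pos 0: 't' vs 'm' !=
  Pos 1: 'h' vs 'o' !=
  Pos 2: 'i' vs 'm' !=
  Pos 3: 'r' vs 'e' !=
  Pos 4: 't' vs 'n' !=
  Pos 5: 'y' vs 't' !=
Hamming distance = 6


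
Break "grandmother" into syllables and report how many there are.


Word: "grandmother"
Syllable breakdown: grand | moth | er
Counting: 3 parts
= 3 syllables


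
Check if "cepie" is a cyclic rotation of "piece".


Word: "piece", Candidate: "cepie"
Method: check if candidate is substring of word+word
"piecepiece" contains "cepie"? Yes
Is rotation = Yes


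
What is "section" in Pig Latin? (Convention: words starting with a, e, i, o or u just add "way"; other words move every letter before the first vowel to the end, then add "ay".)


Word: "section"
Starts with consonant(s) → move to end, add 'ay'
Consonant cluster: "s"
Pig Latin = "ectionsay"


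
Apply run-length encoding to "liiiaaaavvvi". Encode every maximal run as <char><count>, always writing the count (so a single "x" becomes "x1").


String: "liiiaaaavvvi"
Scanning for consecutive runs:
  'l' x 1
  'i' x 3
  'a' x 4
  'v' x 3
  'i' x 1
RLE = "l1i3a4v3i1"


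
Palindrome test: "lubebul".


Word: "lubebul"
Reversed: "lubebul"
Forward == Backward? lubebul == lubebul
Palindrome = Yes


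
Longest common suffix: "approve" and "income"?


Word 1: "approve"
Word 2: "income"
Comparing from end:
  Pos -1: 'e' == 'e'
  Pos -2: 'v' != 'm' (stop)
LCS = "e" (length 1)


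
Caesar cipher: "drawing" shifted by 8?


Word: "drawing"
Shift: 8
Each letter → (letter + shift) mod 26:
  'd' (3) + 8 = 11 → 'l'
  'r' (17) + 8 = 25 → 'z'
  'a' (0) + 8 = 8 → 'i'
  'w' (22) + 8 = 4 → 'e'
  'i' (8) + 8 = 16 → 'q'
  'n' (13) + 8 = 21 → 'v'
  'g' (6) + 8 = 14 → 'o'
Result = "lzieqvo"


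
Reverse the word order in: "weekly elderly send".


Original: "weekly elderly send"
Words (1..n): weekly | elderly | send
Reversed (n..1): send | elderly | weekly
Result = "send elderly weekly"


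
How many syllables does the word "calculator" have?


Word: "calculator"
Syllable breakdown: cal | cu | la | tor
Counting: 4 parts
= 4 syllables


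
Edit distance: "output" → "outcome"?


Word 1: "output" (length 6)
Word 2: "outcome" (length 7)
One optimal edit sequence (insert/delete/substitute each cost 1):
  1. keep 'o'
  2. keep 'u'
  3. keep 't'
  4. insert 'c'  (+1)
  5. substitute 'p' -> 'o'  (+1)
  6. substitute 'u' -> 'm'  (+1)
  7. substitute 't' -> 'e'  (+1)
Total edit operations: 4
Edit distance = 4


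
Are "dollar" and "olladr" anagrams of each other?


Word 1: "dollar" → sorted: adllor
Word 2: "olladr" → sorted: adllor
Same letters? adllor == adllor
Anagram = Yes


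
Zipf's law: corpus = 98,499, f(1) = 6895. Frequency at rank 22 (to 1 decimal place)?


Zipf's law: f(r) = f(1) / r
f(1) = 6895
f(22) = 6895 / 22
= 313.4 occurrences


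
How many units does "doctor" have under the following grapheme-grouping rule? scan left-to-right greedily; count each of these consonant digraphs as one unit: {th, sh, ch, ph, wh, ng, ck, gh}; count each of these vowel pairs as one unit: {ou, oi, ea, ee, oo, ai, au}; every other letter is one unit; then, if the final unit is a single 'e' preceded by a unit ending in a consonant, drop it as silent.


Word: "doctor" (6 letters)
Left-to-right scan:
  1. 'd' (letter)
  2. 'o' (letter)
  3. 'c' (letter)
  4. 't' (letter)
  5. 'o' (letter)
  6. 'r' (letter)
Units from scan: 6
Sound units = 6 units


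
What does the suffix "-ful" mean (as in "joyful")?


Suffix: -ful
As in: joyful -> joy + -ful
Meaning = full of


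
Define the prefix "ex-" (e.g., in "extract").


Prefix: ex-
As in: extract -> ex- + tract
Meaning = out / former


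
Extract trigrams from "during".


Word: "during" (length 6)
Number of trigrams = 6 - 3 + 1 = 4
  Position 0: "dur"
  Position 1: "uri"
  Position 2: "rin"
  Position 3: "ing"
Trigrams = "dur", "uri", "rin", "ing"


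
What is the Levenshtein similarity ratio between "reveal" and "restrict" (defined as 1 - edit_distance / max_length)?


Word 1: "reveal" (length 6)
Word 2: "restrict" (length 8)
One optimal edit sequence:
  1. keep 'r'
  2. keep 'e'
  3. insert 's'  (+1)
  4. insert 't'  (+1)
  5. substitute 'v' -> 'r'  (+1)
  6. substitute 'e' -> 'i'  (+1)
  7. substitute 'a' -> 'c'  (+1)
  8. substitute 'l' -> 't'  (+1)
Edit distance = 6
Max length = max(6, 8) = 8
Similarity = 1 - 6/8
= 0.2500


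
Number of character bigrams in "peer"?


Word: "peer" (length 4)
Number of 2-grams = length - 2 + 1 = 4 - 2 + 1
= 3


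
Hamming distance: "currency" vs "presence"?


Comparing character by character (same length = 8):
  Pos 0: 'c' vs 'p' !=
  Pos 1: 'u' vs 'r' !=
  Pos 2: 'r' vs 'e' !=
  Pos 3: 'r' vs 's' !=
  Pos 4: 'e' vs 'e' =
  Pos 5: 'n' vs 'n' =
  Pos 6: 'c' vs 'c' =
  Pos 7: 'y' vs 'e' !=
Hamming distance = 5


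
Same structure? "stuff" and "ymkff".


Pattern of "stuff": [0, 1, 2, 3, 3]
Pattern of "ymkff": [0, 1, 2, 3, 3]
Patterns match
Same pattern = Yes


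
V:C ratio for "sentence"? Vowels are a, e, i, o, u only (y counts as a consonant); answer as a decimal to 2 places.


Word: "sentence"
Vowels (a,e,i,o,u): 3
Consonants: 5
Ratio = 3/5
= 0.60


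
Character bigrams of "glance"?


Word: "glance" (length 6)
Number of bigrams = 6 - 2 + 1 = 5
  Position 0: "gl"
  Position 1: "la"
  Position 2: "an"
  Position 3: "nc"
  Position 4: "ce"
Bigrams = "gl", "la", "an", "nc", "ce"


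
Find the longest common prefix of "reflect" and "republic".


Word 1: "reflect"
Word 2: "republic"
Comparing from start:
  Pos 0: 'r' == 'r'
  Pos 1: 'e' == 'e'
  Pos 2: 'f' != 'p' (stop)
LCP = "re" (length 2)


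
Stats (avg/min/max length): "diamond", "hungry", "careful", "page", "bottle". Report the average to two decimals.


Lengths: "diamond"=7, "hungry"=6, "careful"=7, "page"=4, "bottle"=6
Sum = 30, Count = 5
Average = 30/5 = 6.00
= avg=6.00, min=4, max=7


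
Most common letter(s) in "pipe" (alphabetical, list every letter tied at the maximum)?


Word: "pipe"
Letter counts:
  'e': 1
  'i': 1
  'p': 2
Maximum count = 2
Most frequent = 'p' (2 times each)


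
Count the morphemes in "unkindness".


Word: "unkindness"
Morphemes: un- / kind / -ness
Each morpheme carries meaning
= 3 morphemes


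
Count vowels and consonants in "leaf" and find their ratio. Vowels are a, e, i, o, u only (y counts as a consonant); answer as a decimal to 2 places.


Word: "leaf"
Vowels (a,e,i,o,u): 2
Consonants: 2
Ratio = 2/2
= 1.00


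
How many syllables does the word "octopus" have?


Word: "octopus"
Syllable breakdown: oc-to-pus
Counting: 3 parts
= 3 syllables


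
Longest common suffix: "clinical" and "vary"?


Word 1: "clinical"
Word 2: "vary"
Comparing from end:
  Pos -1: 'l' != 'y' (stop)
LCS = "" (length 0)


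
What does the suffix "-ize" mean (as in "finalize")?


Suffix: -ize
Example: finalize = final + -ize
Meaning = to make


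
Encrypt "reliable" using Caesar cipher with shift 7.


Word: "reliable"
Shift: 7
Each letter → (letter + shift) mod 26:
  'r' (17) + 7 = 24 → 'y'
  'e' (4) + 7 = 11 → 'l'
  'l' (11) + 7 = 18 → 's'
  'i' (8) + 7 = 15 → 'p'
  'a' (0) + 7 = 7 → 'h'
  'b' (1) + 7 = 8 → 'i'
  'l' (11) + 7 = 18 → 's'
  'e' (4) + 7 = 11 → 'l'
Result = "ylsphisl"


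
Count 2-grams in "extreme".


Word: "extreme" (length 7)
Number of 2-grams = length - 2 + 1 = 7 - 2 + 1
= 6


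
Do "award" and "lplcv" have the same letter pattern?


Pattern of "award": [0, 1, 0, 2, 3]
Pattern of "lplcv": [0, 1, 0, 2, 3]
Patterns match
Same pattern = Yes


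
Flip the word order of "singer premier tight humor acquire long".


Original: "singer premier tight humor acquire long"
Words (1..n): singer | premier | tight | humor | acquire | long
Reversed (n..1): long | acquire | humor | tight | premier | singer
Result = "long acquire humor tight premier singer"


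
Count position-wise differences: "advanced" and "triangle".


Comparing character by character (same length = 8):
  Pos 0: 'a' vs 't' !=
  Pos 1: 'd' vs 'r' !=
  Pos 2: 'v' vs 'i' !=
  Pos 3: 'a' vs 'a' =
  Pos 4: 'n' vs 'n' =
  Pos 5: 'c' vs 'g' !=
  Pos 6: 'e' vs 'l' !=
  Pos 7: 'd' vs 'e' !=
Hamming distance = 6


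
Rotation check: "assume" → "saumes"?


Word: "assume", Candidate: "saumes"
Method: check if candidate is substring of word+word
"assumeassume" contains "saumes"? No
Is rotation = No


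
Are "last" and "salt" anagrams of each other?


Word 1: "last" → sorted: alst
Word 2: "salt" → sorted: alst
Same letters? alst == alst
Anagram = Yes


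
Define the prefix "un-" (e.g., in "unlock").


Prefix: un-
Example: unlock = un- + lock
Meaning = not / reverse


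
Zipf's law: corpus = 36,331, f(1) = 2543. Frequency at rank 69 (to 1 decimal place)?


Zipf's law: f(r) = f(1) / r
f(1) = 2543
f(69) = 2543 / 69
= 36.9 occurrences


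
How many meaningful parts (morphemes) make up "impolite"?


Word: "impolite"
Morphemes: im- / polite
Each morpheme carries meaning
= 2 morphemes


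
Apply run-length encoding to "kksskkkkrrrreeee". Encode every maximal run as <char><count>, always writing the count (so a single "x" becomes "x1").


String: "kksskkkkrrrreeee"
Scanning for consecutive runs:
  'k' x 2
  's' x 2
  'k' x 4
  'r' x 4
  'e' x 4
RLE = "k2s2k4r4e4"


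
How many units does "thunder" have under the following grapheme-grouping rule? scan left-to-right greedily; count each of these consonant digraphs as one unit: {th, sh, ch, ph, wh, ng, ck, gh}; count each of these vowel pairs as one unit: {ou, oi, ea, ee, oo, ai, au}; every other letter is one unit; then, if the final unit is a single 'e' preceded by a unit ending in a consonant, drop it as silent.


Word: "thunder" (7 letters)
Left-to-right scan:
  1. 'th' (digraph)
  2. 'u' (letter)
  3. 'n' (letter)
  4. 'd' (letter)
  5. 'e' (letter)
  6. 'r' (letter)
Units from scan: 6
Sound units = 6 units


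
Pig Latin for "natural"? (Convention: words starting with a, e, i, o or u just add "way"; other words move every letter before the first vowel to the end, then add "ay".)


Word: "natural"
Starts with consonant(s) → move to end, add 'ay'
Consonant cluster: "n"
Pig Latin = "aturalnay"


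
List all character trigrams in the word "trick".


Word: "trick" (length 5)
Number of trigrams = 5 - 3 + 1 = 3
  Position 0: "tri"
  Position 1: "ric"
  Position 2: "ick"
Trigrams = "tri", "ric", "ick"


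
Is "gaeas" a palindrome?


Word: "gaeas"
Reversed: "saeag"
Forward == Backward? gaeas != saeag
Palindrome = No


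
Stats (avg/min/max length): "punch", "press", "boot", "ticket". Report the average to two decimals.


Lengths: "punch"=5, "press"=5, "boot"=4, "ticket"=6
Sum = 20, Count = 4
Average = 20/4 = 5.00
= avg=5.00, min=4, max=6


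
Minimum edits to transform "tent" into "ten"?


Word 1: "tent" (length 4)
Word 2: "ten" (length 3)
One optimal edit sequence (insert/delete/substitute each cost 1):
  1. keep 't'
  2. keep 'e'
  3. keep 'n'
  4. delete 't'  (+1)
Total edit operations: 1
Edit distance = 1


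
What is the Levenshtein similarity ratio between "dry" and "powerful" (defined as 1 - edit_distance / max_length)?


Word 1: "dry" (length 3)
Word 2: "powerful" (length 8)
One optimal edit sequence:
  1. insert 'p'  (+1)
  2. insert 'o'  (+1)
  3. insert 'w'  (+1)
  4. substitute 'd' -> 'e'  (+1)
  5. keep 'r'
  6. insert 'f'  (+1)
  7. insert 'u'  (+1)
  8. substitute 'y' -> 'l'  (+1)
Edit distance = 7
Max length = max(3, 8) = 8
Similarity = 1 - 7/8
= 0.1250


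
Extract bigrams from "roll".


Word: "roll" (length 4)
Number of bigrams = 4 - 2 + 1 = 3
  Position 0: "ro"
  Position 1: "ol"
  Position 2: "ll"
Bigrams = "ro", "ol", "ll"


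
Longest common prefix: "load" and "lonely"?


Word 1: "load"
Word 2: "lonely"
Comparing from start:
  Pos 0: 'l' == 'l'
  Pos 1: 'o' == 'o'
  Pos 2: 'a' != 'n' (stop)
LCP = "lo" (length 2)


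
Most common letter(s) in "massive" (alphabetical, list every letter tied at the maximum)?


Word: "massive"
Letter counts:
  'a': 1
  'e': 1
  'i': 1
  'm': 1
  's': 2
  'v': 1
Maximum count = 2
Most frequent = 's' (2 times each)


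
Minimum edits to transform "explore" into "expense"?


Word 1: "explore" (length 7)
Word 2: "expense" (length 7)
One optimal edit sequence (insert/delete/substitute each cost 1):
  1. keep 'e'
  2. keep 'x'
  3. keep 'p'
  4. substitute 'l' -> 'e'  (+1)
  5. substitute 'o' -> 'n'  (+1)
  6. substitute 'r' -> 's'  (+1)
  7. keep 'e'
Total edit operations: 3
Edit distance = 3


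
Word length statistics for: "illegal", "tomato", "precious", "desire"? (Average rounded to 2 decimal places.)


Lengths: "illegal"=7, "tomato"=6, "precious"=8, "desire"=6
Sum = 27, Count = 4
Average = 27/4 = 6.75
= avg=6.75, min=6, max=8


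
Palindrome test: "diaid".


Word: "diaid"
Reversed: "diaid"
Forward == Backward? diaid == diaid
Palindrome = Yes


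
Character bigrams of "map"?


Word: "map" (length 3)
Number of bigrams = 3 - 2 + 1 = 2
  Position 0: "ma"
  Position 1: "ap"
Bigrams = "ma", "ap"


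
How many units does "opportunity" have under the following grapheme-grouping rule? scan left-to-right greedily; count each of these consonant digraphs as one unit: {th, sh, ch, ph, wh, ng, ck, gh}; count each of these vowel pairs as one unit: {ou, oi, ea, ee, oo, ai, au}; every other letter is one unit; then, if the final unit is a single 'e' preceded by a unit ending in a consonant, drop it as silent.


Word: "opportunity" (11 letters)
Left-to-right scan:
  1. 'o' (letter)
  2. 'p' (letter)
  3. 'p' (letter)
  4. 'o' (letter)
  5. 'r' (letter)
  6. 't' (letter)
  7. 'u' (letter)
  8. 'n' (letter)
  9. 'i' (letter)
  10. 't' (letter)
  11. 'y' (letter)
Units from scan: 11
Sound units = 11 units


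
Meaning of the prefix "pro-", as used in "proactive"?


Prefix: pro-
As in: proactive -> pro- + active
Meaning = forward / in favor of


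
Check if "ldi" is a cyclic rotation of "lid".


Word: "lid", Candidate: "ldi"
Method: check if candidate is substring of word+word
"lidlid" contains "ldi"? No
Is rotation = No


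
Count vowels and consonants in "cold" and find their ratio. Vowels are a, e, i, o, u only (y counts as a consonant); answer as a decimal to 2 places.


Word: "cold"
Vowels (a,e,i,o,u): 1
Consonants: 3
Ratio = 1/3
= 0.33


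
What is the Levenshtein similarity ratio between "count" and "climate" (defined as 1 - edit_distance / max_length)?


Word 1: "count" (length 5)
Word 2: "climate" (length 7)
One optimal edit sequence:
  1. keep 'c'
  2. insert 'l'  (+1)
  3. substitute 'o' -> 'i'  (+1)
  4. substitute 'u' -> 'm'  (+1)
  5. substitute 'n' -> 'a'  (+1)
  6. keep 't'
  7. insert 'e'  (+1)
Edit distance = 5
Max length = max(5, 7) = 7
Similarity = 1 - 5/7
= 0.2857


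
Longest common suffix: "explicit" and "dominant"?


Word 1: "explicit"
Word 2: "dominant"
Comparing from end:
  Pos -1: 't' == 't'
  Pos -2: 'i' != 'n' (stop)
LCS = "t" (length 1)


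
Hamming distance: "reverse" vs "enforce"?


Comparing character by character (same length = 7):
  Pos 0: 'r' vs 'e' !=
  Pos 1: 'e' vs 'n' !=
  Pos 2: 'v' vs 'f' !=
  Pos 3: 'e' vs 'o' !=
  Pos 4: 'r' vs 'r' =
  Pos 5: 's' vs 'c' !=
  Pos 6: 'e' vs 'e' =
Hamming distance = 5


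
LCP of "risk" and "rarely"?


Word 1: "risk"
Word 2: "rarely"
Comparing from start:
  Pos 0: 'r' == 'r'
  Pos 1: 'i' != 'a' (stop)
LCP = "r" (length 1)


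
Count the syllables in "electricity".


Word: "electricity"
Syllable breakdown: e | lec | tric | i | ty
Counting: 5 parts
= 5 syllables


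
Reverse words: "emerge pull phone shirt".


Original: "emerge pull phone shirt"
Words (1..n): emerge | pull | phone | shirt
Reversed (n..1): shirt | phone | pull | emerge
Result = "shirt phone pull emerge"


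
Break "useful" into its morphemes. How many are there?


Word: "useful"
Morphemes: use + -ful
Each morpheme carries meaning
= 2 morphemes


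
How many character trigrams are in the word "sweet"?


Word: "sweet" (length 5)
Number of 3-grams = length - 3 + 1 = 5 - 3 + 1
= 3


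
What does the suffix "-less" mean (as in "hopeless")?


Suffix: -less
As in: hopeless -> hope + -less
Meaning = without


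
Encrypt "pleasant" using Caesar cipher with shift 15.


Word: "pleasant"
Shift: 15
Each letter → (letter + shift) mod 26:
  'p' (15) + 15 = 4 → 'e'
  'l' (11) + 15 = 0 → 'a'
  'e' (4) + 15 = 19 → 't'
  'a' (0) + 15 = 15 → 'p'
  's' (18) + 15 = 7 → 'h'
  'a' (0) + 15 = 15 → 'p'
  'n' (13) + 15 = 2 → 'c'
  't' (19) + 15 = 8 → 'i'
Result = "eatphpci"


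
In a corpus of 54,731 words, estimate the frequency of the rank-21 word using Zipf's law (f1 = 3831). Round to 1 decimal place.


Zipf's law: f(r) = f(1) / r
f(1) = 3831
f(21) = 3831 / 21
= 182.4 occurrences


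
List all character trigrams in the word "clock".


Word: "clock" (length 5)
Number of trigrams = 5 - 3 + 1 = 3
  Position 0: "clo"
  Position 1: "loc"
  Position 2: "ock"
Trigrams = "clo", "loc", "ock"


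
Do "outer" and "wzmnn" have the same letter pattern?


Pattern of "outer": [0, 1, 2, 3, 4]
Pattern of "wzmnn": [0, 1, 2, 3, 3]
Patterns do not match
Same pattern = No


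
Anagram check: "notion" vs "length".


Word 1: "notion" → sorted: innoot
Word 2: "length" → sorted: eghlnt
Same letters? innoot != eghlnt
Anagram = No


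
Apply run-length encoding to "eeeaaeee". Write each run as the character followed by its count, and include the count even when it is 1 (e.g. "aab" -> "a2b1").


String: "eeeaaeee"
Scanning for consecutive runs:
  'e' x 3
  'a' x 2
  'e' x 3
RLE = "e3a2e3"


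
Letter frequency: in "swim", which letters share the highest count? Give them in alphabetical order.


Word: "swim"
Letter counts:
  'i': 1
  'm': 1
  's': 1
  'w': 1
Maximum count = 1
Most frequent = 'i', 'm', 's', 'w' (1 time each)


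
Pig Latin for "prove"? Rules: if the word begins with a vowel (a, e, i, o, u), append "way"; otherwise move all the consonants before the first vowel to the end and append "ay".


Word: "prove"
Starts with consonant(s) → move to end, add 'ay'
Consonant cluster: "pr"
Pig Latin = "ovepray"


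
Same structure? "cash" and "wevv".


Pattern of "cash": [0, 1, 2, 3]
Pattern of "wevv": [0, 1, 2, 2]
Patterns do not match
Same pattern = No


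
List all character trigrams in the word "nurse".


Word: "nurse" (length 5)
Number of trigrams = 5 - 3 + 1 = 3
  Position 0: "nur"
  Position 1: "urs"
  Position 2: "rse"
Trigrams = "nur", "urs", "rse"


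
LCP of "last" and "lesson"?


Word 1: "last"
Word 2: "lesson"
Comparing from start:
  Pos 0: 'l' == 'l'
  Pos 1: 'a' != 'e' (stop)
LCP = "l" (length 1)


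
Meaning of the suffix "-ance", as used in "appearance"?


Suffix: -ance
Example: appearance = appear + -ance
Meaning = state of


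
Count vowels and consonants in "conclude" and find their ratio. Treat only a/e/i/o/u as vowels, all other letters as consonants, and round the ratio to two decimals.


Word: "conclude"
Vowels (a,e,i,o,u): 3
Consonants: 5
Ratio = 3/5
= 0.60


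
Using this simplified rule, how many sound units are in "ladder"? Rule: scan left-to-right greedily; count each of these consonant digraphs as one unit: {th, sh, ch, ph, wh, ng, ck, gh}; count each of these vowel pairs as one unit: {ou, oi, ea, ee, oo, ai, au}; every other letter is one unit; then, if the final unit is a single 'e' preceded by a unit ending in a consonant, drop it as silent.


Word: "ladder" (6 letters)
Left-to-right scan:
  [1] 'l' (letter)
  [2] 'a' (letter)
  [3] 'd' (letter)
  [4] 'd' (letter)
  [5] 'e' (letter)
  [6] 'r' (letter)
Units from scan: 6
Sound units = 6 units


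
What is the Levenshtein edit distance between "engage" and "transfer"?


Word 1: "engage" (length 6)
Word 2: "transfer" (length 8)
One optimal edit sequence (insert/delete/substitute each cost 1):
  1. insert 't'  (+1)
  2. insert 'r'  (+1)
  3. substitute 'e' -> 'a'  (+1)
  4. keep 'n'
  5. substitute 'g' -> 's'  (+1)
  6. substitute 'a' -> 'f'  (+1)
  7. substitute 'g' -> 'e'  (+1)
  8. substitute 'e' -> 'r'  (+1)
Total edit operations: 7
Edit distance = 7


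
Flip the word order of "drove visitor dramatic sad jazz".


Original: "drove visitor dramatic sad jazz"
Words (1..n): drove | visitor | dramatic | sad | jazz
Reversed (n..1): jazz | sad | dramatic | visitor | drove
Result = "jazz sad dramatic visitor drove"


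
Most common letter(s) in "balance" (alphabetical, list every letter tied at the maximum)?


Word: "balance"
Letter counts:
  'a': 2
  'b': 1
  'c': 1
  'e': 1
  'l': 1
  'n': 1
Maximum count = 2
Most frequent = 'a' (2 times each)


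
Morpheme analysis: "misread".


Word: "misread"
Morphemes: mis- + read
Each morpheme carries meaning
= 2 morphemes


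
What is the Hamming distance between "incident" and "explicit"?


Comparing character by character (same length = 8):
  Pos 0: 'i' vs 'e' !=
  Pos 1: 'n' vs 'x' !=
  Pos 2: 'c' vs 'p' !=
  Pos 3: 'i' vs 'l' !=
  Pos 4: 'd' vs 'i' !=
  Pos 5: 'e' vs 'c' !=
  Pos 6: 'n' vs 'i' !=
  Pos 7: 't' vs 't' =
Hamming distance = 7


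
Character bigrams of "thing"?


Word: "thing" (length 5)
Number of bigrams = 5 - 2 + 1 = 4
  Position 0: "th"
  Position 1: "hi"
  Position 2: "in"
  Position 3: "ng"
Bigrams = "th", "hi", "in", "ng"
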